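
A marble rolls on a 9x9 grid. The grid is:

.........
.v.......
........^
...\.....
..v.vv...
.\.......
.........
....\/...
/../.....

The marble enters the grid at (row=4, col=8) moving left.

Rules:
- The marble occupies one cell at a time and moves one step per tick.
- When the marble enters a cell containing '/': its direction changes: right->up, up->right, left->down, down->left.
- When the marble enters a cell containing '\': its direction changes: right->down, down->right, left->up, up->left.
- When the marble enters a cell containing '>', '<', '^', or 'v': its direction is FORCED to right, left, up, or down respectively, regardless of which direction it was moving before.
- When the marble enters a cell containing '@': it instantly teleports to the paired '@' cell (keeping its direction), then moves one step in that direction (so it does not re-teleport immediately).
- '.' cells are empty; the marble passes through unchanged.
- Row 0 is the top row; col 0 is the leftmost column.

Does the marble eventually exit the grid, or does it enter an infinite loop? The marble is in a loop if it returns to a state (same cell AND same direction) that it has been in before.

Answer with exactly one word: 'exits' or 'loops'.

Step 1: enter (4,8), '.' pass, move left to (4,7)
Step 2: enter (4,7), '.' pass, move left to (4,6)
Step 3: enter (4,6), '.' pass, move left to (4,5)
Step 4: enter (4,5), 'v' forces left->down, move down to (5,5)
Step 5: enter (5,5), '.' pass, move down to (6,5)
Step 6: enter (6,5), '.' pass, move down to (7,5)
Step 7: enter (7,5), '/' deflects down->left, move left to (7,4)
Step 8: enter (7,4), '\' deflects left->up, move up to (6,4)
Step 9: enter (6,4), '.' pass, move up to (5,4)
Step 10: enter (5,4), '.' pass, move up to (4,4)
Step 11: enter (4,4), 'v' forces up->down, move down to (5,4)
Step 12: enter (5,4), '.' pass, move down to (6,4)
Step 13: enter (6,4), '.' pass, move down to (7,4)
Step 14: enter (7,4), '\' deflects down->right, move right to (7,5)
Step 15: enter (7,5), '/' deflects right->up, move up to (6,5)
Step 16: enter (6,5), '.' pass, move up to (5,5)
Step 17: enter (5,5), '.' pass, move up to (4,5)
Step 18: enter (4,5), 'v' forces up->down, move down to (5,5)
Step 19: at (5,5) dir=down — LOOP DETECTED (seen before)

Answer: loops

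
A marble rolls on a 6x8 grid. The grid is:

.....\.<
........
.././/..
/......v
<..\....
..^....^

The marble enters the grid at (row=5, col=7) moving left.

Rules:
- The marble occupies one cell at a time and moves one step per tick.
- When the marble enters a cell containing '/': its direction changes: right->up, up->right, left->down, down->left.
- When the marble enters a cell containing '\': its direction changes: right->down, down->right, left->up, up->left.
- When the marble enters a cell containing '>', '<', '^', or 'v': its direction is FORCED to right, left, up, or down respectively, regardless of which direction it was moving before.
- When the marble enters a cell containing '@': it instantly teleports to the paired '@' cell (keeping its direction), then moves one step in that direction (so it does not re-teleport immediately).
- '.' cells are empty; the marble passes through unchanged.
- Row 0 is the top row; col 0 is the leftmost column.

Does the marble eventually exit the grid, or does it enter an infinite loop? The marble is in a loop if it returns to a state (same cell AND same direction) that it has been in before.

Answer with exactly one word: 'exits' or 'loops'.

Step 1: enter (5,7), '^' forces left->up, move up to (4,7)
Step 2: enter (4,7), '.' pass, move up to (3,7)
Step 3: enter (3,7), 'v' forces up->down, move down to (4,7)
Step 4: enter (4,7), '.' pass, move down to (5,7)
Step 5: enter (5,7), '^' forces down->up, move up to (4,7)
Step 6: at (4,7) dir=up — LOOP DETECTED (seen before)

Answer: loops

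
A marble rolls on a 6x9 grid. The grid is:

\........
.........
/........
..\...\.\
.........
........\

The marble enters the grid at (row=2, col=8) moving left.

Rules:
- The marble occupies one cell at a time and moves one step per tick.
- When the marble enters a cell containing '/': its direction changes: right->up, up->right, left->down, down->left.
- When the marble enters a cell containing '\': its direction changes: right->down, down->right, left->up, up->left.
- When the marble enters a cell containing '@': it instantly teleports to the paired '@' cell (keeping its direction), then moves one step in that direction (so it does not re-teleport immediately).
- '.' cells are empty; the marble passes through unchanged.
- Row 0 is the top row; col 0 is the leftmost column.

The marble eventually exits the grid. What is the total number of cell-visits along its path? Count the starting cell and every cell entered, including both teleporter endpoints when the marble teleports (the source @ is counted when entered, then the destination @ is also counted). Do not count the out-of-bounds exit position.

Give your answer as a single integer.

Step 1: enter (2,8), '.' pass, move left to (2,7)
Step 2: enter (2,7), '.' pass, move left to (2,6)
Step 3: enter (2,6), '.' pass, move left to (2,5)
Step 4: enter (2,5), '.' pass, move left to (2,4)
Step 5: enter (2,4), '.' pass, move left to (2,3)
Step 6: enter (2,3), '.' pass, move left to (2,2)
Step 7: enter (2,2), '.' pass, move left to (2,1)
Step 8: enter (2,1), '.' pass, move left to (2,0)
Step 9: enter (2,0), '/' deflects left->down, move down to (3,0)
Step 10: enter (3,0), '.' pass, move down to (4,0)
Step 11: enter (4,0), '.' pass, move down to (5,0)
Step 12: enter (5,0), '.' pass, move down to (6,0)
Step 13: at (6,0) — EXIT via bottom edge, pos 0
Path length (cell visits): 12

Answer: 12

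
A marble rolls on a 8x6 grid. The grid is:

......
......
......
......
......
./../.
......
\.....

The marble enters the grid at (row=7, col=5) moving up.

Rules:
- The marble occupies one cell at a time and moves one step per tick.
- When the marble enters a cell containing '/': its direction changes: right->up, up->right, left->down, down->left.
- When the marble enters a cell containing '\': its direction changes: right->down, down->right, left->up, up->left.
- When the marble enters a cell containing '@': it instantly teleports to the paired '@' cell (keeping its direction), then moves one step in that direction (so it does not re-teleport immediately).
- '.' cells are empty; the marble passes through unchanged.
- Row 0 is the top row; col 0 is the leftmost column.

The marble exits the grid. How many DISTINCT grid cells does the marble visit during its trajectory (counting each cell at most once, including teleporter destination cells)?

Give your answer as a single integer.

Step 1: enter (7,5), '.' pass, move up to (6,5)
Step 2: enter (6,5), '.' pass, move up to (5,5)
Step 3: enter (5,5), '.' pass, move up to (4,5)
Step 4: enter (4,5), '.' pass, move up to (3,5)
Step 5: enter (3,5), '.' pass, move up to (2,5)
Step 6: enter (2,5), '.' pass, move up to (1,5)
Step 7: enter (1,5), '.' pass, move up to (0,5)
Step 8: enter (0,5), '.' pass, move up to (-1,5)
Step 9: at (-1,5) — EXIT via top edge, pos 5
Distinct cells visited: 8 (path length 8)

Answer: 8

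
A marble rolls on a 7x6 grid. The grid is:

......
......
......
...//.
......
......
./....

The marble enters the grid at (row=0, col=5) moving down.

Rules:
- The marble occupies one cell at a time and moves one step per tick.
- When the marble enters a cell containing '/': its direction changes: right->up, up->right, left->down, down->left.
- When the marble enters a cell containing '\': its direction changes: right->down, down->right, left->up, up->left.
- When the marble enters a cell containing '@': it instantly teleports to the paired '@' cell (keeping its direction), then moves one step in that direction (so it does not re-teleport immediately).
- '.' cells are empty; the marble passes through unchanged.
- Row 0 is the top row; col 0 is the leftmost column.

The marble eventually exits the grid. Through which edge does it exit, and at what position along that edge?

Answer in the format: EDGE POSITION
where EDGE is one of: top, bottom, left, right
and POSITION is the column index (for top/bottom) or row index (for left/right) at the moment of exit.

Step 1: enter (0,5), '.' pass, move down to (1,5)
Step 2: enter (1,5), '.' pass, move down to (2,5)
Step 3: enter (2,5), '.' pass, move down to (3,5)
Step 4: enter (3,5), '.' pass, move down to (4,5)
Step 5: enter (4,5), '.' pass, move down to (5,5)
Step 6: enter (5,5), '.' pass, move down to (6,5)
Step 7: enter (6,5), '.' pass, move down to (7,5)
Step 8: at (7,5) — EXIT via bottom edge, pos 5

Answer: bottom 5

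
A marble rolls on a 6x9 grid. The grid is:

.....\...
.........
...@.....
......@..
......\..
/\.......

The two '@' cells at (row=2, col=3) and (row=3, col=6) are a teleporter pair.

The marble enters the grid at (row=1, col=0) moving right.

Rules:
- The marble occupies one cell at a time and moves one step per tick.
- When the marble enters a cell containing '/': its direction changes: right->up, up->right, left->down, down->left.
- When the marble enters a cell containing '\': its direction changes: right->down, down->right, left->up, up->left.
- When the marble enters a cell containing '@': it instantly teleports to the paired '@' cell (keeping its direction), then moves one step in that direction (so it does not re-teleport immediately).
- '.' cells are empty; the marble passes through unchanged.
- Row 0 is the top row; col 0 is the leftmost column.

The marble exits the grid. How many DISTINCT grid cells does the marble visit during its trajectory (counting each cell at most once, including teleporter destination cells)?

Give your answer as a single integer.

Step 1: enter (1,0), '.' pass, move right to (1,1)
Step 2: enter (1,1), '.' pass, move right to (1,2)
Step 3: enter (1,2), '.' pass, move right to (1,3)
Step 4: enter (1,3), '.' pass, move right to (1,4)
Step 5: enter (1,4), '.' pass, move right to (1,5)
Step 6: enter (1,5), '.' pass, move right to (1,6)
Step 7: enter (1,6), '.' pass, move right to (1,7)
Step 8: enter (1,7), '.' pass, move right to (1,8)
Step 9: enter (1,8), '.' pass, move right to (1,9)
Step 10: at (1,9) — EXIT via right edge, pos 1
Distinct cells visited: 9 (path length 9)

Answer: 9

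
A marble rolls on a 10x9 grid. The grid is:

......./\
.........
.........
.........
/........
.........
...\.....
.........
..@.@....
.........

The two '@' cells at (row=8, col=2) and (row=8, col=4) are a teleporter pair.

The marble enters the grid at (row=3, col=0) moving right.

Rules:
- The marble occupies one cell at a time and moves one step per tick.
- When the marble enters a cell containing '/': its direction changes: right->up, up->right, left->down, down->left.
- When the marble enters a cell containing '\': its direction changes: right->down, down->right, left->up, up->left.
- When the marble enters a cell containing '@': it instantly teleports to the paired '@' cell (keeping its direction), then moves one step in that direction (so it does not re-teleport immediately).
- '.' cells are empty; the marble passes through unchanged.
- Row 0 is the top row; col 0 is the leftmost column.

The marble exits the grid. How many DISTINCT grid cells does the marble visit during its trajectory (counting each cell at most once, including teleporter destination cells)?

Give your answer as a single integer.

Step 1: enter (3,0), '.' pass, move right to (3,1)
Step 2: enter (3,1), '.' pass, move right to (3,2)
Step 3: enter (3,2), '.' pass, move right to (3,3)
Step 4: enter (3,3), '.' pass, move right to (3,4)
Step 5: enter (3,4), '.' pass, move right to (3,5)
Step 6: enter (3,5), '.' pass, move right to (3,6)
Step 7: enter (3,6), '.' pass, move right to (3,7)
Step 8: enter (3,7), '.' pass, move right to (3,8)
Step 9: enter (3,8), '.' pass, move right to (3,9)
Step 10: at (3,9) — EXIT via right edge, pos 3
Distinct cells visited: 9 (path length 9)

Answer: 9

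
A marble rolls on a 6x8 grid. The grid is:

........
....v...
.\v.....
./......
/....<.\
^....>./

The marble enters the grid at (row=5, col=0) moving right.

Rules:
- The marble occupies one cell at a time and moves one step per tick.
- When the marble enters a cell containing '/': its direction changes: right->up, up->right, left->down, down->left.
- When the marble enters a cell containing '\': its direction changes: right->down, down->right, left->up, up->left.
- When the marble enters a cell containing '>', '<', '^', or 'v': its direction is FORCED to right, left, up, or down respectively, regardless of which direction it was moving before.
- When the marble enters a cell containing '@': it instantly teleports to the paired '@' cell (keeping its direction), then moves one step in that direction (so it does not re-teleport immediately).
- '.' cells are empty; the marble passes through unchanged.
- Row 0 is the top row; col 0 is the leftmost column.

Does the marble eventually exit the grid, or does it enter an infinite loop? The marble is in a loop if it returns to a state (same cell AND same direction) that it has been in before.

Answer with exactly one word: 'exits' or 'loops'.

Step 1: enter (5,0), '^' forces right->up, move up to (4,0)
Step 2: enter (4,0), '/' deflects up->right, move right to (4,1)
Step 3: enter (4,1), '.' pass, move right to (4,2)
Step 4: enter (4,2), '.' pass, move right to (4,3)
Step 5: enter (4,3), '.' pass, move right to (4,4)
Step 6: enter (4,4), '.' pass, move right to (4,5)
Step 7: enter (4,5), '<' forces right->left, move left to (4,4)
Step 8: enter (4,4), '.' pass, move left to (4,3)
Step 9: enter (4,3), '.' pass, move left to (4,2)
Step 10: enter (4,2), '.' pass, move left to (4,1)
Step 11: enter (4,1), '.' pass, move left to (4,0)
Step 12: enter (4,0), '/' deflects left->down, move down to (5,0)
Step 13: enter (5,0), '^' forces down->up, move up to (4,0)
Step 14: at (4,0) dir=up — LOOP DETECTED (seen before)

Answer: loops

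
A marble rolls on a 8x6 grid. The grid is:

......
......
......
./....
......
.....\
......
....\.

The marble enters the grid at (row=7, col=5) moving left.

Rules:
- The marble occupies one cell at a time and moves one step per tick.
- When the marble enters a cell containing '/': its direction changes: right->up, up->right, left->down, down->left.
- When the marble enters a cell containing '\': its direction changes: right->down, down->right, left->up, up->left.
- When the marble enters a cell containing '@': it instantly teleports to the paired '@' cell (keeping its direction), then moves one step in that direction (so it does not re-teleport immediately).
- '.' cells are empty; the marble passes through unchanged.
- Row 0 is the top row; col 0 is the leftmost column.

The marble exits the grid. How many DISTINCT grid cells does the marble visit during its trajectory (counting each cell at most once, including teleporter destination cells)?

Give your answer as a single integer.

Answer: 9

Derivation:
Step 1: enter (7,5), '.' pass, move left to (7,4)
Step 2: enter (7,4), '\' deflects left->up, move up to (6,4)
Step 3: enter (6,4), '.' pass, move up to (5,4)
Step 4: enter (5,4), '.' pass, move up to (4,4)
Step 5: enter (4,4), '.' pass, move up to (3,4)
Step 6: enter (3,4), '.' pass, move up to (2,4)
Step 7: enter (2,4), '.' pass, move up to (1,4)
Step 8: enter (1,4), '.' pass, move up to (0,4)
Step 9: enter (0,4), '.' pass, move up to (-1,4)
Step 10: at (-1,4) — EXIT via top edge, pos 4
Distinct cells visited: 9 (path length 9)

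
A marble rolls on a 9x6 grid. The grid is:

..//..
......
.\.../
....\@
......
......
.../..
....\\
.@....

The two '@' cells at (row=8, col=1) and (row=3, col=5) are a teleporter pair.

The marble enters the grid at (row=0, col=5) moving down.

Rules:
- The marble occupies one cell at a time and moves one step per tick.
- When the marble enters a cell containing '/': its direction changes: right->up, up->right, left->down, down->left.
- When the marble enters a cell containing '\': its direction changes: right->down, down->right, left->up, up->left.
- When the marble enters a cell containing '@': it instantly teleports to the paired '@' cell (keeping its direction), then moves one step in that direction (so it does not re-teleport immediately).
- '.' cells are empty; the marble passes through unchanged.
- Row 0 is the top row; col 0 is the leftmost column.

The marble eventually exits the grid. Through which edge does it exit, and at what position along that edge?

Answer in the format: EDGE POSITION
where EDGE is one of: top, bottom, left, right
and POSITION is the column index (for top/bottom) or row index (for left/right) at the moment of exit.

Step 1: enter (0,5), '.' pass, move down to (1,5)
Step 2: enter (1,5), '.' pass, move down to (2,5)
Step 3: enter (2,5), '/' deflects down->left, move left to (2,4)
Step 4: enter (2,4), '.' pass, move left to (2,3)
Step 5: enter (2,3), '.' pass, move left to (2,2)
Step 6: enter (2,2), '.' pass, move left to (2,1)
Step 7: enter (2,1), '\' deflects left->up, move up to (1,1)
Step 8: enter (1,1), '.' pass, move up to (0,1)
Step 9: enter (0,1), '.' pass, move up to (-1,1)
Step 10: at (-1,1) — EXIT via top edge, pos 1

Answer: top 1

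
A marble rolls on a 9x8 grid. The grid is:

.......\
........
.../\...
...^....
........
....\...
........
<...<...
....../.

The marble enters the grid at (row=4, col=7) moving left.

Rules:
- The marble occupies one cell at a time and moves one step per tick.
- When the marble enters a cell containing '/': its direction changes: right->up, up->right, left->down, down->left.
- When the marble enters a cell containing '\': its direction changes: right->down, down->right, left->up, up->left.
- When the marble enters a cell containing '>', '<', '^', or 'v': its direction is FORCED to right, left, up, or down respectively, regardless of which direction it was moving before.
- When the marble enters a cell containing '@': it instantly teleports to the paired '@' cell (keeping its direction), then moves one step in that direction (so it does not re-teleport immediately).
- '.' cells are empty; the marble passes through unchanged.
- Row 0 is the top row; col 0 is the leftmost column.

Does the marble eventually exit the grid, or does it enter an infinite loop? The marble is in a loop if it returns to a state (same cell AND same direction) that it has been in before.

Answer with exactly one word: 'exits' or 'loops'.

Step 1: enter (4,7), '.' pass, move left to (4,6)
Step 2: enter (4,6), '.' pass, move left to (4,5)
Step 3: enter (4,5), '.' pass, move left to (4,4)
Step 4: enter (4,4), '.' pass, move left to (4,3)
Step 5: enter (4,3), '.' pass, move left to (4,2)
Step 6: enter (4,2), '.' pass, move left to (4,1)
Step 7: enter (4,1), '.' pass, move left to (4,0)
Step 8: enter (4,0), '.' pass, move left to (4,-1)
Step 9: at (4,-1) — EXIT via left edge, pos 4

Answer: exits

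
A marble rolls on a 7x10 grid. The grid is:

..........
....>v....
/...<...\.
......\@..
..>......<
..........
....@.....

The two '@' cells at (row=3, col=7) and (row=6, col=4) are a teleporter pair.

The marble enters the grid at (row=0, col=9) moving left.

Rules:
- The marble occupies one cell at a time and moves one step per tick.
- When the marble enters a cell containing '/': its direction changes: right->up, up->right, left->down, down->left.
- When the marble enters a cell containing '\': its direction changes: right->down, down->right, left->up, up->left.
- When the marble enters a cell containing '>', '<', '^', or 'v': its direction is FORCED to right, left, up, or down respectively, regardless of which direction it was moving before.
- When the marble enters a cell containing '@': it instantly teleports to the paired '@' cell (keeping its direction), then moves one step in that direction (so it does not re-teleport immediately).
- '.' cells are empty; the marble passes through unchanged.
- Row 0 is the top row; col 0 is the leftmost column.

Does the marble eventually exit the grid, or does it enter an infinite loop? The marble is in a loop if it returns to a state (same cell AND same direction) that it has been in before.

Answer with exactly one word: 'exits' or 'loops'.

Step 1: enter (0,9), '.' pass, move left to (0,8)
Step 2: enter (0,8), '.' pass, move left to (0,7)
Step 3: enter (0,7), '.' pass, move left to (0,6)
Step 4: enter (0,6), '.' pass, move left to (0,5)
Step 5: enter (0,5), '.' pass, move left to (0,4)
Step 6: enter (0,4), '.' pass, move left to (0,3)
Step 7: enter (0,3), '.' pass, move left to (0,2)
Step 8: enter (0,2), '.' pass, move left to (0,1)
Step 9: enter (0,1), '.' pass, move left to (0,0)
Step 10: enter (0,0), '.' pass, move left to (0,-1)
Step 11: at (0,-1) — EXIT via left edge, pos 0

Answer: exits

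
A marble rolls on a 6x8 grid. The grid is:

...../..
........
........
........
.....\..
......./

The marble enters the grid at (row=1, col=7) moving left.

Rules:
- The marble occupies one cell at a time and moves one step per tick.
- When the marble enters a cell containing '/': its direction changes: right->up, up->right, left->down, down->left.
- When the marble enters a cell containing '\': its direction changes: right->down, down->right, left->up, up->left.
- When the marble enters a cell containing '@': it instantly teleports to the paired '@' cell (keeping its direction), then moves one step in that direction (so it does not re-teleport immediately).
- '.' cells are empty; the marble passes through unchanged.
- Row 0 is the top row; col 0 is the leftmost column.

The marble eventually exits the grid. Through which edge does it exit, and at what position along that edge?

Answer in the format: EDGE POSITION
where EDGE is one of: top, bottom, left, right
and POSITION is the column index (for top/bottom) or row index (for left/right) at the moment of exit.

Answer: left 1

Derivation:
Step 1: enter (1,7), '.' pass, move left to (1,6)
Step 2: enter (1,6), '.' pass, move left to (1,5)
Step 3: enter (1,5), '.' pass, move left to (1,4)
Step 4: enter (1,4), '.' pass, move left to (1,3)
Step 5: enter (1,3), '.' pass, move left to (1,2)
Step 6: enter (1,2), '.' pass, move left to (1,1)
Step 7: enter (1,1), '.' pass, move left to (1,0)
Step 8: enter (1,0), '.' pass, move left to (1,-1)
Step 9: at (1,-1) — EXIT via left edge, pos 1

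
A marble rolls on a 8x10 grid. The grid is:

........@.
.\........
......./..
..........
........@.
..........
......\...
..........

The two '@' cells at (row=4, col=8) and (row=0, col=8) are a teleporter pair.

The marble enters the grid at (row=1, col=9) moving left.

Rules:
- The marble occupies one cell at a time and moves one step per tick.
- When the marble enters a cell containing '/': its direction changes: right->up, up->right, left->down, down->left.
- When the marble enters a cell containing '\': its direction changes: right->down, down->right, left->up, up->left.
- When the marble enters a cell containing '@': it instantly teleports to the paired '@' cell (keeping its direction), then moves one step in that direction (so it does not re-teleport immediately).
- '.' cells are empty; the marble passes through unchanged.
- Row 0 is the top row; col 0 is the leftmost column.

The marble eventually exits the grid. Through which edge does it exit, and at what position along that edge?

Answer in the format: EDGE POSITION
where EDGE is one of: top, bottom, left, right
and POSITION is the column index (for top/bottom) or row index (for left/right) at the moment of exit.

Answer: top 1

Derivation:
Step 1: enter (1,9), '.' pass, move left to (1,8)
Step 2: enter (1,8), '.' pass, move left to (1,7)
Step 3: enter (1,7), '.' pass, move left to (1,6)
Step 4: enter (1,6), '.' pass, move left to (1,5)
Step 5: enter (1,5), '.' pass, move left to (1,4)
Step 6: enter (1,4), '.' pass, move left to (1,3)
Step 7: enter (1,3), '.' pass, move left to (1,2)
Step 8: enter (1,2), '.' pass, move left to (1,1)
Step 9: enter (1,1), '\' deflects left->up, move up to (0,1)
Step 10: enter (0,1), '.' pass, move up to (-1,1)
Step 11: at (-1,1) — EXIT via top edge, pos 1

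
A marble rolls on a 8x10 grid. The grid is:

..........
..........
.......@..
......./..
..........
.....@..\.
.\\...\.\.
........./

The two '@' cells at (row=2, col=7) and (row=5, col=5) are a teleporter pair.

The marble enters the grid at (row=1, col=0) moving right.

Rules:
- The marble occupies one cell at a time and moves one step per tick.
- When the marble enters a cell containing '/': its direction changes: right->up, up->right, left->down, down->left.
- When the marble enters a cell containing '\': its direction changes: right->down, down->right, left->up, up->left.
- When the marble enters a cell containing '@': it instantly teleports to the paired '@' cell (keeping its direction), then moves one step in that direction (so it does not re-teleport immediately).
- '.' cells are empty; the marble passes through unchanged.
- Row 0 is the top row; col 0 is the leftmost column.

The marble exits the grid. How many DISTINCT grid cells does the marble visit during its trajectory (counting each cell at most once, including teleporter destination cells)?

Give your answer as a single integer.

Answer: 10

Derivation:
Step 1: enter (1,0), '.' pass, move right to (1,1)
Step 2: enter (1,1), '.' pass, move right to (1,2)
Step 3: enter (1,2), '.' pass, move right to (1,3)
Step 4: enter (1,3), '.' pass, move right to (1,4)
Step 5: enter (1,4), '.' pass, move right to (1,5)
Step 6: enter (1,5), '.' pass, move right to (1,6)
Step 7: enter (1,6), '.' pass, move right to (1,7)
Step 8: enter (1,7), '.' pass, move right to (1,8)
Step 9: enter (1,8), '.' pass, move right to (1,9)
Step 10: enter (1,9), '.' pass, move right to (1,10)
Step 11: at (1,10) — EXIT via right edge, pos 1
Distinct cells visited: 10 (path length 10)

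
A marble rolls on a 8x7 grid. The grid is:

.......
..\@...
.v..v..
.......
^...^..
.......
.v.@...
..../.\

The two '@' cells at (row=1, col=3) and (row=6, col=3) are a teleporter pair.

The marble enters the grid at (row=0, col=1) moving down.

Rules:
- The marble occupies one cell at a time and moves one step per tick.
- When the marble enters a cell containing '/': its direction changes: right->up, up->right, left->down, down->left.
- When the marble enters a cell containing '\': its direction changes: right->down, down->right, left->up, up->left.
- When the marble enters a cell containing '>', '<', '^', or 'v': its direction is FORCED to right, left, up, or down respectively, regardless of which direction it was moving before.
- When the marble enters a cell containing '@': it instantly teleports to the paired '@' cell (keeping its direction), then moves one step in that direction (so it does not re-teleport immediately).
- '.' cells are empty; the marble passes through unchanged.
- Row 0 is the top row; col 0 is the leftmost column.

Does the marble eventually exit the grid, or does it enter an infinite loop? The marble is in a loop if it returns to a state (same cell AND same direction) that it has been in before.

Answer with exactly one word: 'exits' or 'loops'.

Answer: exits

Derivation:
Step 1: enter (0,1), '.' pass, move down to (1,1)
Step 2: enter (1,1), '.' pass, move down to (2,1)
Step 3: enter (2,1), 'v' forces down->down, move down to (3,1)
Step 4: enter (3,1), '.' pass, move down to (4,1)
Step 5: enter (4,1), '.' pass, move down to (5,1)
Step 6: enter (5,1), '.' pass, move down to (6,1)
Step 7: enter (6,1), 'v' forces down->down, move down to (7,1)
Step 8: enter (7,1), '.' pass, move down to (8,1)
Step 9: at (8,1) — EXIT via bottom edge, pos 1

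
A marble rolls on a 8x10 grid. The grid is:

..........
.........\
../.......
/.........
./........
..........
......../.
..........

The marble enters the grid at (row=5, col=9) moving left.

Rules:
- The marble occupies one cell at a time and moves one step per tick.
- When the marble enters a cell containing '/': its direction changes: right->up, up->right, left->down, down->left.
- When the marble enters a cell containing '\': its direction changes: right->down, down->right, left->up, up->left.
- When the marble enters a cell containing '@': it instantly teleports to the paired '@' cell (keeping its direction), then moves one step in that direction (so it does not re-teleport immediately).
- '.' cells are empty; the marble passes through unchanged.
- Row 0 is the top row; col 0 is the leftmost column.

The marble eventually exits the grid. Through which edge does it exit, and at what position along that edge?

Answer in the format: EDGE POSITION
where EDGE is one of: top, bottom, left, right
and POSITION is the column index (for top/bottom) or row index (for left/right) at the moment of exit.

Step 1: enter (5,9), '.' pass, move left to (5,8)
Step 2: enter (5,8), '.' pass, move left to (5,7)
Step 3: enter (5,7), '.' pass, move left to (5,6)
Step 4: enter (5,6), '.' pass, move left to (5,5)
Step 5: enter (5,5), '.' pass, move left to (5,4)
Step 6: enter (5,4), '.' pass, move left to (5,3)
Step 7: enter (5,3), '.' pass, move left to (5,2)
Step 8: enter (5,2), '.' pass, move left to (5,1)
Step 9: enter (5,1), '.' pass, move left to (5,0)
Step 10: enter (5,0), '.' pass, move left to (5,-1)
Step 11: at (5,-1) — EXIT via left edge, pos 5

Answer: left 5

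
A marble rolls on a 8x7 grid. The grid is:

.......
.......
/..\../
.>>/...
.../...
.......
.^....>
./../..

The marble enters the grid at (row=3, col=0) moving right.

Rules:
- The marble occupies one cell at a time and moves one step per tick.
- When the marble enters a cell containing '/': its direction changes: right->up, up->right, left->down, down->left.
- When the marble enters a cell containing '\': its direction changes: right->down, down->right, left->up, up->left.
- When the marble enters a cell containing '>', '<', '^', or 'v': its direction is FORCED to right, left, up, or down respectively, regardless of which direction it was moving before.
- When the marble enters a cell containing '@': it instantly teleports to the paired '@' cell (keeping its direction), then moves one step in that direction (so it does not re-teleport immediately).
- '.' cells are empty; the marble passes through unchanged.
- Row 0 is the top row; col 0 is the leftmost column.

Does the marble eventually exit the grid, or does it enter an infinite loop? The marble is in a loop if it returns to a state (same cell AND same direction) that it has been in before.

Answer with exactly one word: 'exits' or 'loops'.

Answer: exits

Derivation:
Step 1: enter (3,0), '.' pass, move right to (3,1)
Step 2: enter (3,1), '>' forces right->right, move right to (3,2)
Step 3: enter (3,2), '>' forces right->right, move right to (3,3)
Step 4: enter (3,3), '/' deflects right->up, move up to (2,3)
Step 5: enter (2,3), '\' deflects up->left, move left to (2,2)
Step 6: enter (2,2), '.' pass, move left to (2,1)
Step 7: enter (2,1), '.' pass, move left to (2,0)
Step 8: enter (2,0), '/' deflects left->down, move down to (3,0)
Step 9: enter (3,0), '.' pass, move down to (4,0)
Step 10: enter (4,0), '.' pass, move down to (5,0)
Step 11: enter (5,0), '.' pass, move down to (6,0)
Step 12: enter (6,0), '.' pass, move down to (7,0)
Step 13: enter (7,0), '.' pass, move down to (8,0)
Step 14: at (8,0) — EXIT via bottom edge, pos 0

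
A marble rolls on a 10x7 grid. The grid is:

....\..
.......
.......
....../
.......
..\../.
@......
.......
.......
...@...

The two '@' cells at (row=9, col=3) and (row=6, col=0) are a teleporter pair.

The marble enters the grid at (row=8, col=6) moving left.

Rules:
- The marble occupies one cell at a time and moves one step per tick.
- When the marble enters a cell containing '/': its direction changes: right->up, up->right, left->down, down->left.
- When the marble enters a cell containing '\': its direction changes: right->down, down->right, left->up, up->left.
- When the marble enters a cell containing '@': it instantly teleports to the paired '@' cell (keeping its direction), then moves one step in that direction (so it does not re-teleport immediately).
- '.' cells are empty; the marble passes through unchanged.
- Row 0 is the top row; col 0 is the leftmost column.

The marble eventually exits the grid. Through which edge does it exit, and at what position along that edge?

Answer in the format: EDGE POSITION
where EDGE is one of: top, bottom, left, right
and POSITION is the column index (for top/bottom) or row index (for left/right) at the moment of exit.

Answer: left 8

Derivation:
Step 1: enter (8,6), '.' pass, move left to (8,5)
Step 2: enter (8,5), '.' pass, move left to (8,4)
Step 3: enter (8,4), '.' pass, move left to (8,3)
Step 4: enter (8,3), '.' pass, move left to (8,2)
Step 5: enter (8,2), '.' pass, move left to (8,1)
Step 6: enter (8,1), '.' pass, move left to (8,0)
Step 7: enter (8,0), '.' pass, move left to (8,-1)
Step 8: at (8,-1) — EXIT via left edge, pos 8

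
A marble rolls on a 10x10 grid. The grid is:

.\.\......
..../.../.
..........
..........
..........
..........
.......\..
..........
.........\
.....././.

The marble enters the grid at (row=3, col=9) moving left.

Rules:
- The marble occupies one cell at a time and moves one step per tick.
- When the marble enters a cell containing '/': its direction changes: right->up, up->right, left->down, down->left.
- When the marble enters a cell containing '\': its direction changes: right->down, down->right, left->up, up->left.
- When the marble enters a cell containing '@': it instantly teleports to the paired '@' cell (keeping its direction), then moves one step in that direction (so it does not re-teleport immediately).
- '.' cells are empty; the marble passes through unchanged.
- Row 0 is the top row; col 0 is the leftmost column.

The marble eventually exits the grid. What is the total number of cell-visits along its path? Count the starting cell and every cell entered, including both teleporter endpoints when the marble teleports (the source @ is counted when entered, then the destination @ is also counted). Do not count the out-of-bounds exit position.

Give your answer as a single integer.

Step 1: enter (3,9), '.' pass, move left to (3,8)
Step 2: enter (3,8), '.' pass, move left to (3,7)
Step 3: enter (3,7), '.' pass, move left to (3,6)
Step 4: enter (3,6), '.' pass, move left to (3,5)
Step 5: enter (3,5), '.' pass, move left to (3,4)
Step 6: enter (3,4), '.' pass, move left to (3,3)
Step 7: enter (3,3), '.' pass, move left to (3,2)
Step 8: enter (3,2), '.' pass, move left to (3,1)
Step 9: enter (3,1), '.' pass, move left to (3,0)
Step 10: enter (3,0), '.' pass, move left to (3,-1)
Step 11: at (3,-1) — EXIT via left edge, pos 3
Path length (cell visits): 10

Answer: 10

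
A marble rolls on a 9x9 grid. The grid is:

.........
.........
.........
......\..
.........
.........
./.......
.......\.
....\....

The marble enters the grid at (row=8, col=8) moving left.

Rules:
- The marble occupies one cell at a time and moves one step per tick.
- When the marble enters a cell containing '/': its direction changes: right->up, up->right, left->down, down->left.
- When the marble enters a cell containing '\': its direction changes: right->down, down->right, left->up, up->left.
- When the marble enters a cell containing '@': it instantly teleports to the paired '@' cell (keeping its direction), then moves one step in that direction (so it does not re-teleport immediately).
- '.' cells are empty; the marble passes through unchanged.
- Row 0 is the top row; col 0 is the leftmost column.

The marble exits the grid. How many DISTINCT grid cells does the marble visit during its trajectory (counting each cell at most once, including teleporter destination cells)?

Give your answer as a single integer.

Answer: 13

Derivation:
Step 1: enter (8,8), '.' pass, move left to (8,7)
Step 2: enter (8,7), '.' pass, move left to (8,6)
Step 3: enter (8,6), '.' pass, move left to (8,5)
Step 4: enter (8,5), '.' pass, move left to (8,4)
Step 5: enter (8,4), '\' deflects left->up, move up to (7,4)
Step 6: enter (7,4), '.' pass, move up to (6,4)
Step 7: enter (6,4), '.' pass, move up to (5,4)
Step 8: enter (5,4), '.' pass, move up to (4,4)
Step 9: enter (4,4), '.' pass, move up to (3,4)
Step 10: enter (3,4), '.' pass, move up to (2,4)
Step 11: enter (2,4), '.' pass, move up to (1,4)
Step 12: enter (1,4), '.' pass, move up to (0,4)
Step 13: enter (0,4), '.' pass, move up to (-1,4)
Step 14: at (-1,4) — EXIT via top edge, pos 4
Distinct cells visited: 13 (path length 13)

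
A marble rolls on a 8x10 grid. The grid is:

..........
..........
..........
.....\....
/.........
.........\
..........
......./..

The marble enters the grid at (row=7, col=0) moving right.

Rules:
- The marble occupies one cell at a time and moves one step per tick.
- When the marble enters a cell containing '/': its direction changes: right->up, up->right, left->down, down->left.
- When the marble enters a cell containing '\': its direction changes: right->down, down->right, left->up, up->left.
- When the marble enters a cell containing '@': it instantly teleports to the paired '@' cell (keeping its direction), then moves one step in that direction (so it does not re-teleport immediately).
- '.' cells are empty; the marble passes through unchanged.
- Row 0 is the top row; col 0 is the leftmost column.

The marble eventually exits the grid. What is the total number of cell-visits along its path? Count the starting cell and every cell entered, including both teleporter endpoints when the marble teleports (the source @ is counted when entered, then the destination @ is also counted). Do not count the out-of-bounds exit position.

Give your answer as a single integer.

Answer: 15

Derivation:
Step 1: enter (7,0), '.' pass, move right to (7,1)
Step 2: enter (7,1), '.' pass, move right to (7,2)
Step 3: enter (7,2), '.' pass, move right to (7,3)
Step 4: enter (7,3), '.' pass, move right to (7,4)
Step 5: enter (7,4), '.' pass, move right to (7,5)
Step 6: enter (7,5), '.' pass, move right to (7,6)
Step 7: enter (7,6), '.' pass, move right to (7,7)
Step 8: enter (7,7), '/' deflects right->up, move up to (6,7)
Step 9: enter (6,7), '.' pass, move up to (5,7)
Step 10: enter (5,7), '.' pass, move up to (4,7)
Step 11: enter (4,7), '.' pass, move up to (3,7)
Step 12: enter (3,7), '.' pass, move up to (2,7)
Step 13: enter (2,7), '.' pass, move up to (1,7)
Step 14: enter (1,7), '.' pass, move up to (0,7)
Step 15: enter (0,7), '.' pass, move up to (-1,7)
Step 16: at (-1,7) — EXIT via top edge, pos 7
Path length (cell visits): 15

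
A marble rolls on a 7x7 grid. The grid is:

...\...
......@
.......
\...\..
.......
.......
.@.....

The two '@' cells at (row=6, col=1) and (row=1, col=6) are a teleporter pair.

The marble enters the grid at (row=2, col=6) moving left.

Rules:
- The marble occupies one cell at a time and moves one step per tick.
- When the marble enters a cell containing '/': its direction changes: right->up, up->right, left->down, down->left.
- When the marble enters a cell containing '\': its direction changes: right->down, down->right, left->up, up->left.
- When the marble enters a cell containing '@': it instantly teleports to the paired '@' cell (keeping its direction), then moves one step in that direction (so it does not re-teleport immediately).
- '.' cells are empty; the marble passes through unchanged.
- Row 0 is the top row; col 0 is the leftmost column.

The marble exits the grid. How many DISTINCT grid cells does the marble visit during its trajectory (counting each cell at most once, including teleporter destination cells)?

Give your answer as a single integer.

Step 1: enter (2,6), '.' pass, move left to (2,5)
Step 2: enter (2,5), '.' pass, move left to (2,4)
Step 3: enter (2,4), '.' pass, move left to (2,3)
Step 4: enter (2,3), '.' pass, move left to (2,2)
Step 5: enter (2,2), '.' pass, move left to (2,1)
Step 6: enter (2,1), '.' pass, move left to (2,0)
Step 7: enter (2,0), '.' pass, move left to (2,-1)
Step 8: at (2,-1) — EXIT via left edge, pos 2
Distinct cells visited: 7 (path length 7)

Answer: 7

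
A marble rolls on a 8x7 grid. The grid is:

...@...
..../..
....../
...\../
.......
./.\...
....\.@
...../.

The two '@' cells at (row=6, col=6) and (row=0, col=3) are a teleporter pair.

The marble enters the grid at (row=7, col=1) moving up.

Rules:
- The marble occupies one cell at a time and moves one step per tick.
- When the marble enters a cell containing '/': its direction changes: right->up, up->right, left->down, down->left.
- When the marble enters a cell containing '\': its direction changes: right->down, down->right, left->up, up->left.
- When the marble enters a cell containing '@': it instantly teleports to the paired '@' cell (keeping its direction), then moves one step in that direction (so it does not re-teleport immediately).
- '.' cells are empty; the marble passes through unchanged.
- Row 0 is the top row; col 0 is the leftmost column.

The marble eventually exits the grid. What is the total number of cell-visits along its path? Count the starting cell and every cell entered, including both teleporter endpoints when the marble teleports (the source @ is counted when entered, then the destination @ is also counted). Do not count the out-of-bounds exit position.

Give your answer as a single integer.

Step 1: enter (7,1), '.' pass, move up to (6,1)
Step 2: enter (6,1), '.' pass, move up to (5,1)
Step 3: enter (5,1), '/' deflects up->right, move right to (5,2)
Step 4: enter (5,2), '.' pass, move right to (5,3)
Step 5: enter (5,3), '\' deflects right->down, move down to (6,3)
Step 6: enter (6,3), '.' pass, move down to (7,3)
Step 7: enter (7,3), '.' pass, move down to (8,3)
Step 8: at (8,3) — EXIT via bottom edge, pos 3
Path length (cell visits): 7

Answer: 7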